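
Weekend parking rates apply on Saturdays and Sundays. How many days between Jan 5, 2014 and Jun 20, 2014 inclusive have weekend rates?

Jan 5, 2014 is a Sunday.
That's 167 days from start to end, counting both.
167 = 7 × 23 + 6, so there are 23 full weeks plus 6 extra days.
Each full week contributes 2 weekend days (Sat, Sun): 23 × 2 = 46.
The 6 extra days are Sunday, Monday, Tuesday, Wednesday, Thursday, Friday — 1 of them qualifies.
Total: 46 + 1 = 47.

47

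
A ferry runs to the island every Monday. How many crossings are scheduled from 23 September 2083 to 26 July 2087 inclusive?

200 Mondays

23 September 2083 is a Thursday.
From 23 September 2083 to 26 July 2087 is 1403 days inclusive.
1403 = 7 × 200 + 3, so there are 200 full weeks plus 3 extra days.
Each full week contributes one Monday: 200 so far.
The 3 extra days are Thursday, Friday, Saturday — none qualify.
Total: 200 + 0 = 200.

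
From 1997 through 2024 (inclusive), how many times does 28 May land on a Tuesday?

Day of week of May 28 in each year:
1997: Wed, 1998: Thu, 1999: Fri, 2000: Sun, 2001: Mon, 2002: Tue ✓, 2003: Wed, 2004: Fri, 2005: Sat, 2006: Sun, 2007: Mon, 2008: Wed, 2009: Thu, 2010: Fri, 2011: Sat, 2012: Mon, 2013: Tue ✓, 2014: Wed, 2015: Thu, 2016: Sat, 2017: Sun, 2018: Mon, 2019: Tue ✓, 2020: Thu, 2021: Fri, 2022: Sat, 2023: Sun, 2024: Tue ✓
Tuesdays: 2002, 2013, 2019, 2024.

4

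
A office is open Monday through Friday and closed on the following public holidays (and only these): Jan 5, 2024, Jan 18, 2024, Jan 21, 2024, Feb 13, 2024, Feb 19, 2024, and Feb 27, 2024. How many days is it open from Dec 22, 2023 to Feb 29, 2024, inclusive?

Dec 22, 2023 is a Friday.
The range spans 70 days (inclusive of both endpoints).
70 = 7 × 10, so the span is exactly 10 full weeks.
Each full week contributes 5 weekdays (Mon–Fri): 10 × 5 = 50.
Total: 50.
Holidays: Jan 5, 2024 (Fri); Jan 18, 2024 (Thu); Jan 21, 2024 (Sun); Feb 13, 2024 (Tue); Feb 19, 2024 (Mon); Feb 27, 2024 (Tue).
5 of the 6 holidays fall on weekdays; the rest are weekends and were already excluded.
Business days: 50 − 5 = 45.

45 working days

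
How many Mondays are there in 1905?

52

Jan 1, 1905 is a Sunday.
The range spans 365 days (inclusive of both endpoints).
365 = 7 × 52 + 1, so there are 52 full weeks plus 1 extra day.
Each full week contributes one Monday: 52 so far.
The 1 extra day is Sun — none qualify.
Total: 52 + 0 = 52.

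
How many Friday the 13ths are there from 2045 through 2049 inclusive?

9

Friday-the-13ths by year:
2045: Jan, Oct
2046: Apr, Jul
2047: Sep, Dec
2048: Mar, Nov
2049: Aug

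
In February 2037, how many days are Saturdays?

4

Feb 1, 2037 is a Sunday.
That's 28 days from start to end, counting both.
28 = 7 × 4, so the span is exactly 4 full weeks.
Each full week contributes one Saturday: 4 so far.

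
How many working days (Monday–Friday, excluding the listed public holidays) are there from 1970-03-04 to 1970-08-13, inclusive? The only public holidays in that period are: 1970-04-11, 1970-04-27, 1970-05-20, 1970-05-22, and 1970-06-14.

1970-03-04 is a Wednesday.
That's 163 days from start to end, counting both.
163 = 7 × 23 + 2, so there are 23 full weeks plus 2 extra days.
Each full week contributes 5 weekdays (Mon–Fri): 23 × 5 = 115.
The 2 extra days are Wednesday, Thursday — 2 of them qualify.
Total: 115 + 2 = 117.
Holidays: 1970-04-11 (Sat); 1970-04-27 (Mon); 1970-05-20 (Wed); 1970-05-22 (Fri); 1970-06-14 (Sun).
3 of the 5 holidays fall on weekdays; the rest are weekends and were already excluded.
Business days: 117 − 3 = 114.

114 working days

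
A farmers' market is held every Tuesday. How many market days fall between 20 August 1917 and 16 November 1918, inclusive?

65 Tuesdays

20 August 1917 is a Monday.
That's 454 days from start to end, counting both.
454 = 7 × 64 + 6, so there are 64 full weeks plus 6 extra days.
Each full week contributes one Tuesday: 64 so far.
The 6 extra days are Mon, Tue, Wed, Thu, Fri, Sat — 1 of them qualifies.
Total: 64 + 1 = 65.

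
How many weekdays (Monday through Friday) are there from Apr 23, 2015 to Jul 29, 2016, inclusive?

Apr 23, 2015 is a Thursday.
From Apr 23, 2015 to Jul 29, 2016 is 464 days inclusive.
464 = 7 × 66 + 2, so there are 66 full weeks plus 2 extra days.
Each full week contributes 5 weekdays (Mon–Fri): 66 × 5 = 330.
The 2 extra days are Thu, Fri — 2 of them qualify.
Total: 330 + 2 = 332.

332 weekdays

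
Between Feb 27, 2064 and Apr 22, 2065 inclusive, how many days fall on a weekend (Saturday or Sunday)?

Feb 27, 2064 is a Wednesday.
That's 421 days from start to end, counting both.
421 = 7 × 60 + 1, so there are 60 full weeks plus 1 extra day.
Each full week contributes 2 weekend days (Sat, Sun): 60 × 2 = 120.
The 1 extra day is Wednesday — none qualify.
Total: 120 + 0 = 120.

120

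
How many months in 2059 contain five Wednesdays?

A month has five Wednesdays exactly when Wednesday falls within its first (length − 28) days.
Jan: 31 days, starts Wed → 5 of Wed, Thu, Fri ✓
Feb: 28 days, starts Sat → 5 of (none)
Mar: 31 days, starts Sat → 5 of Sat, Sun, Mon
Apr: 30 days, starts Tue → 5 of Tue, Wed ✓
May: 31 days, starts Thu → 5 of Thu, Fri, Sat
Jun: 30 days, starts Sun → 5 of Sun, Mon
Jul: 31 days, starts Tue → 5 of Tue, Wed, Thu ✓
Aug: 31 days, starts Fri → 5 of Fri, Sat, Sun
Sep: 30 days, starts Mon → 5 of Mon, Tue
Oct: 31 days, starts Wed → 5 of Wed, Thu, Fri ✓
Nov: 30 days, starts Sat → 5 of Sat, Sun
Dec: 31 days, starts Mon → 5 of Mon, Tue, Wed ✓
Months with five Wednesdays: Jan, Apr, Jul, Oct, Dec.

5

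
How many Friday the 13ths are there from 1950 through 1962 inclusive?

24

Friday-the-13ths by year:
1950: Jan, Oct
1951: Apr, Jul
1952: Jun
1953: Feb, Mar, Nov
1954: Aug
1955: May
1956: Jan, Apr, Jul
1957: Sep, Dec
1958: Jun
1959: Feb, Mar, Nov
1960: May
1961: Jan, Oct
1962: Apr, Jul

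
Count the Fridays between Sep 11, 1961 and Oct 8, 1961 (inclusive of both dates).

4

Sep 11, 1961 is a Monday.
From Sep 11, 1961 to Oct 8, 1961 is 28 days inclusive.
28 = 7 × 4, so the span is exactly 4 full weeks.
Each full week contributes one Friday: 4 so far.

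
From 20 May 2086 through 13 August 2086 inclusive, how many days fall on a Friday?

12 Fridays

20 May 2086 is a Monday.
That's 86 days from start to end, counting both.
86 = 7 × 12 + 2, so there are 12 full weeks plus 2 extra days.
Each full week contributes one Friday: 12 so far.
The 2 extra days are Monday, Tuesday — none qualify.
Total: 12 + 0 = 12.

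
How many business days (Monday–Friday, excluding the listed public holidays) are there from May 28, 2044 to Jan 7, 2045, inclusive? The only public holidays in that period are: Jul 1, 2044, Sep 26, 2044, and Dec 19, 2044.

May 28, 2044 is a Saturday.
That's 225 days from start to end, counting both.
225 = 7 × 32 + 1, so there are 32 full weeks plus 1 extra day.
Each full week contributes 5 weekdays (Mon–Fri): 32 × 5 = 160.
The 1 extra day is Sat — none qualify.
Total: 160 + 0 = 160.
Holidays: Jul 1, 2044 (Fri); Sep 26, 2044 (Mon); Dec 19, 2044 (Mon).
All 3 holidays fall on weekdays, so subtract 3.
Business days: 160 − 3 = 157.

157 business days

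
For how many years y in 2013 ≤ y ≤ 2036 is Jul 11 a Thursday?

4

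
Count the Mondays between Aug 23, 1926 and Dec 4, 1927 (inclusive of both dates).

67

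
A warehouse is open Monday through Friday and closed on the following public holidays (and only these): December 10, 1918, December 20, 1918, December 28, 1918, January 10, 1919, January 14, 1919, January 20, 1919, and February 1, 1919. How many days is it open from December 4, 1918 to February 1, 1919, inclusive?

December 4, 1918 is a Wednesday.
From December 4, 1918 to February 1, 1919 is 60 days inclusive.
60 = 7 × 8 + 4, so there are 8 full weeks plus 4 extra days.
Each full week contributes 5 weekdays (Mon–Fri): 8 × 5 = 40.
The 4 extra days are Wed, Thu, Fri, Sat — 3 of them qualify.
Total: 40 + 3 = 43.
Holidays: December 10, 1918 (Tue); December 20, 1918 (Fri); December 28, 1918 (Sat); January 10, 1919 (Fri); January 14, 1919 (Tue); January 20, 1919 (Mon); February 1, 1919 (Sat).
5 of the 7 holidays fall on weekdays; the rest are weekends and were already excluded.
Business days: 43 − 5 = 38.

38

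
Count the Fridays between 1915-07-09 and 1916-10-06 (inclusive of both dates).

1915-07-09 is a Friday.
That's 456 days from start to end, counting both.
456 = 7 × 65 + 1, so there are 65 full weeks plus 1 extra day.
Each full week contributes one Friday: 65 so far.
The 1 extra day is Friday — 1 of them qualifies.
Total: 65 + 1 = 66.

66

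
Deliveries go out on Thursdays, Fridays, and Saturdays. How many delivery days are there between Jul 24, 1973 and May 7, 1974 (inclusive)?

123

Jul 24, 1973 is a Tuesday.
The range spans 288 days (inclusive of both endpoints).
288 = 7 × 41 + 1, so there are 41 full weeks plus 1 extra day.
Each full week contributes 3 days from the set (Thu, Fri, Sat): 41 × 3 = 123.
The 1 extra day is Tue — none qualify.
Total: 123 + 0 = 123.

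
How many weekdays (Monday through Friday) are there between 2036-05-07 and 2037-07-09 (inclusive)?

307

2036-05-07 is a Wednesday.
That's 429 days from start to end, counting both.
429 = 7 × 61 + 2, so there are 61 full weeks plus 2 extra days.
Each full week contributes 5 weekdays (Mon–Fri): 61 × 5 = 305.
The 2 extra days are Wednesday, Thursday — 2 of them qualify.
Total: 305 + 2 = 307.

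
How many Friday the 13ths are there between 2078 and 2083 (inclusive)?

Friday-the-13ths by year:
2078: May
2079: Jan, Oct
2080: Sep, Dec
2081: Jun
2082: Feb, Mar, Nov
2083: Aug

10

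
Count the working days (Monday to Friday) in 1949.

260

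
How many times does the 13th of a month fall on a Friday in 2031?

1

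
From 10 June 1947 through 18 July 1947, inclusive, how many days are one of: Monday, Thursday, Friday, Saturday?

22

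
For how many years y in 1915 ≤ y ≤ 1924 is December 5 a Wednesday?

2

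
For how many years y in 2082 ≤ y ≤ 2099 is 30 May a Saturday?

Day of week of May 30 in each year:
2082: Sat ✓, 2083: Sun, 2084: Tue, 2085: Wed, 2086: Thu, 2087: Fri, 2088: Sun, 2089: Mon, 2090: Tue, 2091: Wed, 2092: Fri, 2093: Sat ✓, 2094: Sun, 2095: Mon, 2096: Wed, 2097: Thu, 2098: Fri, 2099: Sat ✓
Saturdays: 2082, 2093, 2099.

3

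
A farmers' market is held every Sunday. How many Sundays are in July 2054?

4

2054-07-01 is a Wednesday.
That's 31 days from start to end, counting both.
31 = 7 × 4 + 3, so there are 4 full weeks plus 3 extra days.
Each full week contributes one Sunday: 4 so far.
The 3 extra days are Wednesday, Thursday, Friday — none qualify.
Total: 4 + 0 = 4.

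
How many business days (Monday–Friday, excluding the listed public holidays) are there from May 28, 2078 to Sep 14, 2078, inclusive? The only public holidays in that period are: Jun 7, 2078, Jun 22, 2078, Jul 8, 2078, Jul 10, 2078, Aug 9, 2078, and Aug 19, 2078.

May 28, 2078 is a Saturday.
That's 110 days from start to end, counting both.
110 = 7 × 15 + 5, so there are 15 full weeks plus 5 extra days.
Each full week contributes 5 weekdays (Mon–Fri): 15 × 5 = 75.
The 5 extra days are Sat, Sun, Mon, Tue, Wed — 3 of them qualify.
Total: 75 + 3 = 78.
Holidays: Jun 7, 2078 (Tue); Jun 22, 2078 (Wed); Jul 8, 2078 (Fri); Jul 10, 2078 (Sun); Aug 9, 2078 (Tue); Aug 19, 2078 (Fri).
5 of the 6 holidays fall on weekdays; the rest are weekends and were already excluded.
Business days: 78 − 5 = 73.

73 business days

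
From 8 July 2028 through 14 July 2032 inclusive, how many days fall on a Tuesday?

8 July 2028 is a Saturday.
From 8 July 2028 to 14 July 2032 is 1468 days inclusive.
1468 = 7 × 209 + 5, so there are 209 full weeks plus 5 extra days.
Each full week contributes one Tuesday: 209 so far.
The 5 extra days are Sat, Sun, Mon, Tue, Wed — 1 of them qualifies.
Total: 209 + 1 = 210.

210 Tuesdays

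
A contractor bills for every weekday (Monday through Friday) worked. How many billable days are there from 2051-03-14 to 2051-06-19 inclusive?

2051-03-14 is a Tuesday.
The range spans 98 days (inclusive of both endpoints).
98 = 7 × 14, so the span is exactly 14 full weeks.
Each full week contributes 5 weekdays (Mon–Fri): 14 × 5 = 70.

70 weekdays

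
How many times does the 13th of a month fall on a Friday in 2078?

1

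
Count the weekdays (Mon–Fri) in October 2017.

1 October 2017 is a Sunday.
From 1 October 2017 to 31 October 2017 is 31 days inclusive.
31 = 7 × 4 + 3, so there are 4 full weeks plus 3 extra days.
Each full week contributes 5 weekdays (Mon–Fri): 4 × 5 = 20.
The 3 extra days are Sun, Mon, Tue — 2 of them qualify.
Total: 20 + 2 = 22.

22 weekdays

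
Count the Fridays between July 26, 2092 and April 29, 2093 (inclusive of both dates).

July 26, 2092 is a Saturday.
The range spans 278 days (inclusive of both endpoints).
278 = 7 × 39 + 5, so there are 39 full weeks plus 5 extra days.
Each full week contributes one Friday: 39 so far.
The 5 extra days are Sat, Sun, Mon, Tue, Wed — none qualify.
Total: 39 + 0 = 39.

39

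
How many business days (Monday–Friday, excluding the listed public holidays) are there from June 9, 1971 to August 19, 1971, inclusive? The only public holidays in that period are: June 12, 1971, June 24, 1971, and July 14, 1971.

50 business days

June 9, 1971 is a Wednesday.
The range spans 72 days (inclusive of both endpoints).
72 = 7 × 10 + 2, so there are 10 full weeks plus 2 extra days.
Each full week contributes 5 weekdays (Mon–Fri): 10 × 5 = 50.
The 2 extra days are Wed, Thu — 2 of them qualify.
Total: 50 + 2 = 52.
Holidays: June 12, 1971 (Sat); June 24, 1971 (Thu); July 14, 1971 (Wed).
2 of the 3 holidays fall on weekdays; the rest are weekends and were already excluded.
Business days: 52 − 2 = 50.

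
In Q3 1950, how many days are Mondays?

13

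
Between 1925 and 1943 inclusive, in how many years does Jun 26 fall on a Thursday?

2

Day of week of June 26 in each year:
1925: Fri, 1926: Sat, 1927: Sun, 1928: Tue, 1929: Wed, 1930: Thu ✓, 1931: Fri, 1932: Sun, 1933: Mon, 1934: Tue, 1935: Wed, 1936: Fri, 1937: Sat, 1938: Sun, 1939: Mon, 1940: Wed, 1941: Thu ✓, 1942: Fri, 1943: Sat
Thursdays: 1930, 1941.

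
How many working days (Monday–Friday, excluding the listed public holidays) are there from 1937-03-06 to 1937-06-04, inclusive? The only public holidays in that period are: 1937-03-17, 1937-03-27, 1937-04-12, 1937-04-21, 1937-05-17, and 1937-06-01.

60 working days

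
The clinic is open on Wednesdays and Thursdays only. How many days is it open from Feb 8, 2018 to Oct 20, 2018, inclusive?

Feb 8, 2018 is a Thursday.
The range spans 255 days (inclusive of both endpoints).
255 = 7 × 36 + 3, so there are 36 full weeks plus 3 extra days.
Each full week contributes 2 days from the set (Wed, Thu): 36 × 2 = 72.
The 3 extra days are Thursday, Friday, Saturday — 1 of them qualifies.
Total: 72 + 1 = 73.

73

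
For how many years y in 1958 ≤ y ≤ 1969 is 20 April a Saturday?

Day of week of April 20 in each year:
1958: Sun, 1959: Mon, 1960: Wed, 1961: Thu, 1962: Fri, 1963: Sat ✓, 1964: Mon, 1965: Tue, 1966: Wed, 1967: Thu, 1968: Sat ✓, 1969: Sun
Saturdays: 1963, 1968.

2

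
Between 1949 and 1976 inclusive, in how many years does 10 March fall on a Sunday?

4

Day of week of March 10 in each year:
1949: Thu, 1950: Fri, 1951: Sat, 1952: Mon, 1953: Tue, 1954: Wed, 1955: Thu, 1956: Sat, 1957: Sun ✓, 1958: Mon, 1959: Tue, 1960: Thu, 1961: Fri, 1962: Sat, 1963: Sun ✓, 1964: Tue, 1965: Wed, 1966: Thu, 1967: Fri, 1968: Sun ✓, 1969: Mon, 1970: Tue, 1971: Wed, 1972: Fri, 1973: Sat, 1974: Sun ✓, 1975: Mon, 1976: Wed
Sundays: 1957, 1963, 1968, 1974.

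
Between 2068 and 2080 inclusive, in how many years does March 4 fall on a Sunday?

Day of week of March 4 in each year:
2068: Sun ✓, 2069: Mon, 2070: Tue, 2071: Wed, 2072: Fri, 2073: Sat, 2074: Sun ✓, 2075: Mon, 2076: Wed, 2077: Thu, 2078: Fri, 2079: Sat, 2080: Mon
Sundays: 2068, 2074.

2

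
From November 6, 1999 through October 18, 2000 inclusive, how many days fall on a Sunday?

November 6, 1999 is a Saturday.
From November 6, 1999 to October 18, 2000 is 348 days inclusive.
348 = 7 × 49 + 5, so there are 49 full weeks plus 5 extra days.
Each full week contributes one Sunday: 49 so far.
The 5 extra days are Saturday, Sunday, Monday, Tuesday, Wednesday — 1 of them qualifies.
Total: 49 + 1 = 50.

50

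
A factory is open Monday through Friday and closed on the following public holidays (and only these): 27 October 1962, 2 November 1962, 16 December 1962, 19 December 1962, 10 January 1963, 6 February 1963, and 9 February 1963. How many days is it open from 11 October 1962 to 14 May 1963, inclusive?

11 October 1962 is a Thursday.
From 11 October 1962 to 14 May 1963 is 216 days inclusive.
216 = 7 × 30 + 6, so there are 30 full weeks plus 6 extra days.
Each full week contributes 5 weekdays (Mon–Fri): 30 × 5 = 150.
The 6 extra days are Thursday, Friday, Saturday, Sunday, Monday, Tuesday — 4 of them qualify.
Total: 150 + 4 = 154.
Holidays: 27 October 1962 (Sat); 2 November 1962 (Fri); 16 December 1962 (Sun); 19 December 1962 (Wed); 10 January 1963 (Thu); 6 February 1963 (Wed); 9 February 1963 (Sat).
4 of the 7 holidays fall on weekdays; the rest are weekends and were already excluded.
Business days: 154 − 4 = 150.

150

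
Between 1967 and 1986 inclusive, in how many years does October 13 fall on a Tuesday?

2

Day of week of October 13 in each year:
1967: Fri, 1968: Sun, 1969: Mon, 1970: Tue ✓, 1971: Wed, 1972: Fri, 1973: Sat, 1974: Sun, 1975: Mon, 1976: Wed, 1977: Thu, 1978: Fri, 1979: Sat, 1980: Mon, 1981: Tue ✓, 1982: Wed, 1983: Thu, 1984: Sat, 1985: Sun, 1986: Mon
Tuesdays: 1970, 1981.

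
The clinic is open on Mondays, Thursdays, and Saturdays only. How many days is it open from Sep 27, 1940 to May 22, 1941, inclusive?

Sep 27, 1940 is a Friday.
The range spans 238 days (inclusive of both endpoints).
238 = 7 × 34, so the span is exactly 34 full weeks.
Each full week contributes 3 days from the set (Mon, Thu, Sat): 34 × 3 = 102.
Total: 102.

102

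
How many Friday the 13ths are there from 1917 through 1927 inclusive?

18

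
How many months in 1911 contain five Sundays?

5

A month has five Sundays exactly when Sunday falls within its first (length − 28) days.
Jan: 31 days, starts Sun → 5 of Sun, Mon, Tue ✓
Feb: 28 days, starts Wed → 5 of (none)
Mar: 31 days, starts Wed → 5 of Wed, Thu, Fri
Apr: 30 days, starts Sat → 5 of Sat, Sun ✓
May: 31 days, starts Mon → 5 of Mon, Tue, Wed
Jun: 30 days, starts Thu → 5 of Thu, Fri
Jul: 31 days, starts Sat → 5 of Sat, Sun, Mon ✓
Aug: 31 days, starts Tue → 5 of Tue, Wed, Thu
Sep: 30 days, starts Fri → 5 of Fri, Sat
Oct: 31 days, starts Sun → 5 of Sun, Mon, Tue ✓
Nov: 30 days, starts Wed → 5 of Wed, Thu
Dec: 31 days, starts Fri → 5 of Fri, Sat, Sun ✓
Months with five Sundays: Jan, Apr, Jul, Oct, Dec.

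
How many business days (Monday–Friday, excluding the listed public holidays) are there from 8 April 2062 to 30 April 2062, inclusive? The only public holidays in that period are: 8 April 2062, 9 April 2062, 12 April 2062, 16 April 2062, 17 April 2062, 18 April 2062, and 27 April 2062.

11 business days

8 April 2062 is a Saturday.
From 8 April 2062 to 30 April 2062 is 23 days inclusive.
23 = 7 × 3 + 2, so there are 3 full weeks plus 2 extra days.
Each full week contributes 5 weekdays (Mon–Fri): 3 × 5 = 15.
The 2 extra days are Sat, Sun — none qualify.
Total: 15 + 0 = 15.
Holidays: 8 April 2062 (Sat); 9 April 2062 (Sun); 12 April 2062 (Wed); 16 April 2062 (Sun); 17 April 2062 (Mon); 18 April 2062 (Tue); 27 April 2062 (Thu).
4 of the 7 holidays fall on weekdays; the rest are weekends and were already excluded.
Business days: 15 − 4 = 11.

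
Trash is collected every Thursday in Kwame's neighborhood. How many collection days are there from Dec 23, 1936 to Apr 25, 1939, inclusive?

122 Thursdays

Dec 23, 1936 is a Wednesday.
From Dec 23, 1936 to Apr 25, 1939 is 854 days inclusive.
854 = 7 × 122, so the span is exactly 122 full weeks.
Each full week contributes one Thursday: 122 so far.
Total: 122.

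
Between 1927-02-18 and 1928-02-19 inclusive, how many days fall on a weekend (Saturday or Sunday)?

106

1927-02-18 is a Friday.
From 1927-02-18 to 1928-02-19 is 367 days inclusive.
367 = 7 × 52 + 3, so there are 52 full weeks plus 3 extra days.
Each full week contributes 2 weekend days (Sat, Sun): 52 × 2 = 104.
The 3 extra days are Friday, Saturday, Sunday — 2 of them qualify.
Total: 104 + 2 = 106.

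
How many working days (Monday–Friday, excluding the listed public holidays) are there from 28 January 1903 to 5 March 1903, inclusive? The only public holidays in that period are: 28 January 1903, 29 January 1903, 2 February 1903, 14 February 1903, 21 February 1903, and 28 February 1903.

28 January 1903 is a Wednesday.
From 28 January 1903 to 5 March 1903 is 37 days inclusive.
37 = 7 × 5 + 2, so there are 5 full weeks plus 2 extra days.
Each full week contributes 5 weekdays (Mon–Fri): 5 × 5 = 25.
The 2 extra days are Wednesday, Thursday — 2 of them qualify.
Total: 25 + 2 = 27.
Holidays: 28 January 1903 (Wed); 29 January 1903 (Thu); 2 February 1903 (Mon); 14 February 1903 (Sat); 21 February 1903 (Sat); 28 February 1903 (Sat).
3 of the 6 holidays fall on weekdays; the rest are weekends and were already excluded.
Business days: 27 − 3 = 24.

24 working days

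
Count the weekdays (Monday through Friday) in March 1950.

March 1, 1950 is a Wednesday.
From March 1, 1950 to March 31, 1950 is 31 days inclusive.
31 = 7 × 4 + 3, so there are 4 full weeks plus 3 extra days.
Each full week contributes 5 weekdays (Mon–Fri): 4 × 5 = 20.
The 3 extra days are Wednesday, Thursday, Friday — 3 of them qualify.
Total: 20 + 3 = 23.

23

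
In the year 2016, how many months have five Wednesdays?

A month has five Wednesdays exactly when Wednesday falls within its first (length − 28) days.
Jan: 31 days, starts Fri → 5 of Fri, Sat, Sun
Feb: 29 days, starts Mon → 5 of Mon
Mar: 31 days, starts Tue → 5 of Tue, Wed, Thu ✓
Apr: 30 days, starts Fri → 5 of Fri, Sat
May: 31 days, starts Sun → 5 of Sun, Mon, Tue
Jun: 30 days, starts Wed → 5 of Wed, Thu ✓
Jul: 31 days, starts Fri → 5 of Fri, Sat, Sun
Aug: 31 days, starts Mon → 5 of Mon, Tue, Wed ✓
Sep: 30 days, starts Thu → 5 of Thu, Fri
Oct: 31 days, starts Sat → 5 of Sat, Sun, Mon
Nov: 30 days, starts Tue → 5 of Tue, Wed ✓
Dec: 31 days, starts Thu → 5 of Thu, Fri, Sat
Months with five Wednesdays: Mar, Jun, Aug, Nov.

4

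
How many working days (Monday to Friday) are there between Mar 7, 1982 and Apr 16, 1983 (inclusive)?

Mar 7, 1982 is a Sunday.
The range spans 406 days (inclusive of both endpoints).
406 = 7 × 58, so the span is exactly 58 full weeks.
Each full week contributes 5 weekdays (Mon–Fri): 58 × 5 = 290.

290 weekdays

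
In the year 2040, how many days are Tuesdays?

52

2040-01-01 is a Sunday.
That's 366 days from start to end, counting both.
366 = 7 × 52 + 2, so there are 52 full weeks plus 2 extra days.
Each full week contributes one Tuesday: 52 so far.
The 2 extra days are Sunday, Monday — none qualify.
Total: 52 + 0 = 52.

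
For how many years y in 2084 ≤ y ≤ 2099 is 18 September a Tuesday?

3

Day of week of September 18 in each year:
2084: Mon, 2085: Tue ✓, 2086: Wed, 2087: Thu, 2088: Sat, 2089: Sun, 2090: Mon, 2091: Tue ✓, 2092: Thu, 2093: Fri, 2094: Sat, 2095: Sun, 2096: Tue ✓, 2097: Wed, 2098: Thu, 2099: Fri
Tuesdays: 2085, 2091, 2096.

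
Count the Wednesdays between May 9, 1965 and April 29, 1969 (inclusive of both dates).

May 9, 1965 is a Sunday.
That's 1452 days from start to end, counting both.
1452 = 7 × 207 + 3, so there are 207 full weeks plus 3 extra days.
Each full week contributes one Wednesday: 207 so far.
The 3 extra days are Sunday, Monday, Tuesday — none qualify.
Total: 207 + 0 = 207.

207 Wednesdays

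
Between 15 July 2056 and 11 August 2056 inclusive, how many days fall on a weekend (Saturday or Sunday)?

8

15 July 2056 is a Saturday.
From 15 July 2056 to 11 August 2056 is 28 days inclusive.
28 = 7 × 4, so the span is exactly 4 full weeks.
Each full week contributes 2 weekend days (Sat, Sun): 4 × 2 = 8.
Total: 8.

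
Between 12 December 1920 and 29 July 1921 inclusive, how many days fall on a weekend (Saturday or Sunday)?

12 December 1920 is a Sunday.
That's 230 days from start to end, counting both.
230 = 7 × 32 + 6, so there are 32 full weeks plus 6 extra days.
Each full week contributes 2 weekend days (Sat, Sun): 32 × 2 = 64.
The 6 extra days are Sunday, Monday, Tuesday, Wednesday, Thursday, Friday — 1 of them qualifies.
Total: 64 + 1 = 65.

65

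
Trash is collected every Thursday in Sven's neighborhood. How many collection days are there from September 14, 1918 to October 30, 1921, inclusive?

163

September 14, 1918 is a Saturday.
That's 1143 days from start to end, counting both.
1143 = 7 × 163 + 2, so there are 163 full weeks plus 2 extra days.
Each full week contributes one Thursday: 163 so far.
The 2 extra days are Saturday, Sunday — none qualify.
Total: 163 + 0 = 163.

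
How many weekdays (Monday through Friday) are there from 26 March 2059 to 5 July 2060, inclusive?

334 weekdays

26 March 2059 is a Wednesday.
From 26 March 2059 to 5 July 2060 is 468 days inclusive.
468 = 7 × 66 + 6, so there are 66 full weeks plus 6 extra days.
Each full week contributes 5 weekdays (Mon–Fri): 66 × 5 = 330.
The 6 extra days are Wed, Thu, Fri, Sat, Sun, Mon — 4 of them qualify.
Total: 330 + 4 = 334.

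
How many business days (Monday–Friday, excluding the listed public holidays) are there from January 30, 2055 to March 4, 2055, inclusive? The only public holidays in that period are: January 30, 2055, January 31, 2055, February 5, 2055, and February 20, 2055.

January 30, 2055 is a Saturday.
That's 34 days from start to end, counting both.
34 = 7 × 4 + 6, so there are 4 full weeks plus 6 extra days.
Each full week contributes 5 weekdays (Mon–Fri): 4 × 5 = 20.
The 6 extra days are Sat, Sun, Mon, Tue, Wed, Thu — 4 of them qualify.
Total: 20 + 4 = 24.
Holidays: January 30, 2055 (Sat); January 31, 2055 (Sun); February 5, 2055 (Fri); February 20, 2055 (Sat).
1 of the 4 holidays fall on weekdays; the rest are weekends and were already excluded.
Business days: 24 − 1 = 23.

23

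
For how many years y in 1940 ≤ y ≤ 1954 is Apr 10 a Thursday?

3

Day of week of April 10 in each year:
1940: Wed, 1941: Thu ✓, 1942: Fri, 1943: Sat, 1944: Mon, 1945: Tue, 1946: Wed, 1947: Thu ✓, 1948: Sat, 1949: Sun, 1950: Mon, 1951: Tue, 1952: Thu ✓, 1953: Fri, 1954: Sat
Thursdays: 1941, 1947, 1952.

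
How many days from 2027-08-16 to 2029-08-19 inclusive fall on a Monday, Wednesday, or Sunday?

2027-08-16 is a Monday.
That's 735 days from start to end, counting both.
735 = 7 × 105, so the span is exactly 105 full weeks.
Each full week contributes 3 days from the set (Mon, Wed, Sun): 105 × 3 = 315.
Total: 315.

315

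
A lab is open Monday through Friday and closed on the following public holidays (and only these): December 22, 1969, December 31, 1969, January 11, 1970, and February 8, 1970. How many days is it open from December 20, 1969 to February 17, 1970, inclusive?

40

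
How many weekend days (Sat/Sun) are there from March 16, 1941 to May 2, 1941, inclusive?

March 16, 1941 is a Sunday.
From March 16, 1941 to May 2, 1941 is 48 days inclusive.
48 = 7 × 6 + 6, so there are 6 full weeks plus 6 extra days.
Each full week contributes 2 weekend days (Sat, Sun): 6 × 2 = 12.
The 6 extra days are Sunday, Monday, Tuesday, Wednesday, Thursday, Friday — 1 of them qualifies.
Total: 12 + 1 = 13.

13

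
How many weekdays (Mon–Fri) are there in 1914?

1914-01-01 is a Thursday.
That's 365 days from start to end, counting both.
365 = 7 × 52 + 1, so there are 52 full weeks plus 1 extra day.
Each full week contributes 5 weekdays (Mon–Fri): 52 × 5 = 260.
The 1 extra day is Thu — 1 of them qualifies.
Total: 260 + 1 = 261.

261 weekdays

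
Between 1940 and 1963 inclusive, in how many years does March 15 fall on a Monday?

3

Day of week of March 15 in each year:
1940: Fri, 1941: Sat, 1942: Sun, 1943: Mon ✓, 1944: Wed, 1945: Thu, 1946: Fri, 1947: Sat, 1948: Mon ✓, 1949: Tue, 1950: Wed, 1951: Thu, 1952: Sat, 1953: Sun, 1954: Mon ✓, 1955: Tue, 1956: Thu, 1957: Fri, 1958: Sat, 1959: Sun, 1960: Tue, 1961: Wed, 1962: Thu, 1963: Fri
Mondays: 1943, 1948, 1954.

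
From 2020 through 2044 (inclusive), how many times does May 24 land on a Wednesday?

3

Day of week of May 24 in each year:
2020: Sun, 2021: Mon, 2022: Tue, 2023: Wed ✓, 2024: Fri, 2025: Sat, 2026: Sun, 2027: Mon, 2028: Wed ✓, 2029: Thu, 2030: Fri, 2031: Sat, 2032: Mon, 2033: Tue, 2034: Wed ✓, 2035: Thu, 2036: Sat, 2037: Sun, 2038: Mon, 2039: Tue, 2040: Thu, 2041: Fri, 2042: Sat, 2043: Sun, 2044: Tue
Wednesdays: 2023, 2028, 2034.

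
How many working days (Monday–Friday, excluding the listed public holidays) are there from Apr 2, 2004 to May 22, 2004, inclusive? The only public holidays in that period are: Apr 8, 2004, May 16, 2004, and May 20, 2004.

34 working days

Apr 2, 2004 is a Friday.
The range spans 51 days (inclusive of both endpoints).
51 = 7 × 7 + 2, so there are 7 full weeks plus 2 extra days.
Each full week contributes 5 weekdays (Mon–Fri): 7 × 5 = 35.
The 2 extra days are Friday, Saturday — 1 of them qualifies.
Total: 35 + 1 = 36.
Holidays: Apr 8, 2004 (Thu); May 16, 2004 (Sun); May 20, 2004 (Thu).
2 of the 3 holidays fall on weekdays; the rest are weekends and were already excluded.
Business days: 36 − 2 = 34.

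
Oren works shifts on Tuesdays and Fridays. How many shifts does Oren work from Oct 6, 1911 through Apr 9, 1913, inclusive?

158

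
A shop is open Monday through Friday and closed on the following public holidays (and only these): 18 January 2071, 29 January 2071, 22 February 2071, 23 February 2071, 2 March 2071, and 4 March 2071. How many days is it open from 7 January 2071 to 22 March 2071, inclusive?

7 January 2071 is a Wednesday.
The range spans 75 days (inclusive of both endpoints).
75 = 7 × 10 + 5, so there are 10 full weeks plus 5 extra days.
Each full week contributes 5 weekdays (Mon–Fri): 10 × 5 = 50.
The 5 extra days are Wed, Thu, Fri, Sat, Sun — 3 of them qualify.
Total: 50 + 3 = 53.
Holidays: 18 January 2071 (Sun); 29 January 2071 (Thu); 22 February 2071 (Sun); 23 February 2071 (Mon); 2 March 2071 (Mon); 4 March 2071 (Wed).
4 of the 6 holidays fall on weekdays; the rest are weekends and were already excluded.
Business days: 53 − 4 = 49.

49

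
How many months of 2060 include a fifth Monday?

A month has five Mondays exactly when Monday falls within its first (length − 28) days.
Jan: 31 days, starts Thu → 5 of Thu, Fri, Sat
Feb: 29 days, starts Sun → 5 of Sun
Mar: 31 days, starts Mon → 5 of Mon, Tue, Wed ✓
Apr: 30 days, starts Thu → 5 of Thu, Fri
May: 31 days, starts Sat → 5 of Sat, Sun, Mon ✓
Jun: 30 days, starts Tue → 5 of Tue, Wed
Jul: 31 days, starts Thu → 5 of Thu, Fri, Sat
Aug: 31 days, starts Sun → 5 of Sun, Mon, Tue ✓
Sep: 30 days, starts Wed → 5 of Wed, Thu
Oct: 31 days, starts Fri → 5 of Fri, Sat, Sun
Nov: 30 days, starts Mon → 5 of Mon, Tue ✓
Dec: 31 days, starts Wed → 5 of Wed, Thu, Fri
Months with five Mondays: Mar, May, Aug, Nov.

4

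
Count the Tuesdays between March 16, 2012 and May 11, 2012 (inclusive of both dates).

8 Tuesdays

March 16, 2012 is a Friday.
The range spans 57 days (inclusive of both endpoints).
57 = 7 × 8 + 1, so there are 8 full weeks plus 1 extra day.
Each full week contributes one Tuesday: 8 so far.
The 1 extra day is Fri — none qualify.
Total: 8 + 0 = 8.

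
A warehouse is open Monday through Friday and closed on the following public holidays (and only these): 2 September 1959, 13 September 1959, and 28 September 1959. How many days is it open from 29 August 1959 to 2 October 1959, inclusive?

29 August 1959 is a Saturday.
That's 35 days from start to end, counting both.
35 = 7 × 5, so the span is exactly 5 full weeks.
Each full week contributes 5 weekdays (Mon–Fri): 5 × 5 = 25.
Holidays: 2 September 1959 (Wed); 13 September 1959 (Sun); 28 September 1959 (Mon).
2 of the 3 holidays fall on weekdays; the rest are weekends and were already excluded.
Business days: 25 − 2 = 23.

23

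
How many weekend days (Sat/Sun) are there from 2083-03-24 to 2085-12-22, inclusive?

2083-03-24 is a Wednesday.
That's 1005 days from start to end, counting both.
1005 = 7 × 143 + 4, so there are 143 full weeks plus 4 extra days.
Each full week contributes 2 weekend days (Sat, Sun): 143 × 2 = 286.
The 4 extra days are Wed, Thu, Fri, Sat — 1 of them qualifies.
Total: 286 + 1 = 287.

287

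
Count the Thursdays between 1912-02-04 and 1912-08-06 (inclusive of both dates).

26

1912-02-04 is a Sunday.
From 1912-02-04 to 1912-08-06 is 185 days inclusive.
185 = 7 × 26 + 3, so there are 26 full weeks plus 3 extra days.
Each full week contributes one Thursday: 26 so far.
The 3 extra days are Sunday, Monday, Tuesday — none qualify.
Total: 26 + 0 = 26.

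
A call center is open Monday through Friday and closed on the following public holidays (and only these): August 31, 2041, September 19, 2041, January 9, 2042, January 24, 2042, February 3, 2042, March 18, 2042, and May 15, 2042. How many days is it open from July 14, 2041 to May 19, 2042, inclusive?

July 14, 2041 is a Sunday.
From July 14, 2041 to May 19, 2042 is 310 days inclusive.
310 = 7 × 44 + 2, so there are 44 full weeks plus 2 extra days.
Each full week contributes 5 weekdays (Mon–Fri): 44 × 5 = 220.
The 2 extra days are Sunday, Monday — 1 of them qualifies.
Total: 220 + 1 = 221.
Holidays: August 31, 2041 (Sat); September 19, 2041 (Thu); January 9, 2042 (Thu); January 24, 2042 (Fri); February 3, 2042 (Mon); March 18, 2042 (Tue); May 15, 2042 (Thu).
6 of the 7 holidays fall on weekdays; the rest are weekends and were already excluded.
Business days: 221 − 6 = 215.

215 business days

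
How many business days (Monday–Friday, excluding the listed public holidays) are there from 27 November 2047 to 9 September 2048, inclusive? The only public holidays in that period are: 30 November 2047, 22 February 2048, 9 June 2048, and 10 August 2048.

27 November 2047 is a Wednesday.
That's 288 days from start to end, counting both.
288 = 7 × 41 + 1, so there are 41 full weeks plus 1 extra day.
Each full week contributes 5 weekdays (Mon–Fri): 41 × 5 = 205.
The 1 extra day is Wed — 1 of them qualifies.
Total: 205 + 1 = 206.
Holidays: 30 November 2047 (Sat); 22 February 2048 (Sat); 9 June 2048 (Tue); 10 August 2048 (Mon).
2 of the 4 holidays fall on weekdays; the rest are weekends and were already excluded.
Business days: 206 − 2 = 204.

204 business days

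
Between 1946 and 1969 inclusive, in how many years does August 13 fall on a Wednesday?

4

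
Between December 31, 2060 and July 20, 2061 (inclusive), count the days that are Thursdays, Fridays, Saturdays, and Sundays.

115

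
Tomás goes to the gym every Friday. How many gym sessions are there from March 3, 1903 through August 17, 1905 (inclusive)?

March 3, 1903 is a Tuesday.
From March 3, 1903 to August 17, 1905 is 899 days inclusive.
899 = 7 × 128 + 3, so there are 128 full weeks plus 3 extra days.
Each full week contributes one Friday: 128 so far.
The 3 extra days are Tuesday, Wednesday, Thursday — none qualify.
Total: 128 + 0 = 128.

128 Fridays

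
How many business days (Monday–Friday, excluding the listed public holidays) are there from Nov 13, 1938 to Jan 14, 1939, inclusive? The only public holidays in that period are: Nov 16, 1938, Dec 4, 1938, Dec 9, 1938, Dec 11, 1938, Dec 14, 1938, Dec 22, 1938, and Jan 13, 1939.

40

Nov 13, 1938 is a Sunday.
The range spans 63 days (inclusive of both endpoints).
63 = 7 × 9, so the span is exactly 9 full weeks.
Each full week contributes 5 weekdays (Mon–Fri): 9 × 5 = 45.
Total: 45.
Holidays: Nov 16, 1938 (Wed); Dec 4, 1938 (Sun); Dec 9, 1938 (Fri); Dec 11, 1938 (Sun); Dec 14, 1938 (Wed); Dec 22, 1938 (Thu); Jan 13, 1939 (Fri).
5 of the 7 holidays fall on weekdays; the rest are weekends and were already excluded.
Business days: 45 − 5 = 40.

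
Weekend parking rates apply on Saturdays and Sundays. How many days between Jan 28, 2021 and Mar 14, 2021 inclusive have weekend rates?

Jan 28, 2021 is a Thursday.
That's 46 days from start to end, counting both.
46 = 7 × 6 + 4, so there are 6 full weeks plus 4 extra days.
Each full week contributes 2 weekend days (Sat, Sun): 6 × 2 = 12.
The 4 extra days are Thursday, Friday, Saturday, Sunday — 2 of them qualify.
Total: 12 + 2 = 14.

14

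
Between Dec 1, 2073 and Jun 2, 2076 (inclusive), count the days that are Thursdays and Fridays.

Dec 1, 2073 is a Friday.
From Dec 1, 2073 to Jun 2, 2076 is 915 days inclusive.
915 = 7 × 130 + 5, so there are 130 full weeks plus 5 extra days.
Each full week contributes 2 days from the set (Thu, Fri): 130 × 2 = 260.
The 5 extra days are Fri, Sat, Sun, Mon, Tue — 1 of them qualifies.
Total: 260 + 1 = 261.

261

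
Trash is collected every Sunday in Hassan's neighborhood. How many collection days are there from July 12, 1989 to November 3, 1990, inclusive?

68 Sundays

July 12, 1989 is a Wednesday.
From July 12, 1989 to November 3, 1990 is 480 days inclusive.
480 = 7 × 68 + 4, so there are 68 full weeks plus 4 extra days.
Each full week contributes one Sunday: 68 so far.
The 4 extra days are Wednesday, Thursday, Friday, Saturday — none qualify.
Total: 68 + 0 = 68.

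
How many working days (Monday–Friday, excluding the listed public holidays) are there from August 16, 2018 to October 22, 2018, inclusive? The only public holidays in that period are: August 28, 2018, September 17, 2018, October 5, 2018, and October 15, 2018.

August 16, 2018 is a Thursday.
From August 16, 2018 to October 22, 2018 is 68 days inclusive.
68 = 7 × 9 + 5, so there are 9 full weeks plus 5 extra days.
Each full week contributes 5 weekdays (Mon–Fri): 9 × 5 = 45.
The 5 extra days are Thu, Fri, Sat, Sun, Mon — 3 of them qualify.
Total: 45 + 3 = 48.
Holidays: August 28, 2018 (Tue); September 17, 2018 (Mon); October 5, 2018 (Fri); October 15, 2018 (Mon).
All 4 holidays fall on weekdays, so subtract 4.
Business days: 48 − 4 = 44.

44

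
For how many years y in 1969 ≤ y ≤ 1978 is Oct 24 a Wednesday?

1

Day of week of October 24 in each year:
1969: Fri, 1970: Sat, 1971: Sun, 1972: Tue, 1973: Wed ✓, 1974: Thu, 1975: Fri, 1976: Sun, 1977: Mon, 1978: Tue
Wednesdays: 1973.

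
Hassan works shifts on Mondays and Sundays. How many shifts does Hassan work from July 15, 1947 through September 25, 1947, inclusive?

July 15, 1947 is a Tuesday.
From July 15, 1947 to September 25, 1947 is 73 days inclusive.
73 = 7 × 10 + 3, so there are 10 full weeks plus 3 extra days.
Each full week contributes 2 days from the set (Mon, Sun): 10 × 2 = 20.
The 3 extra days are Tue, Wed, Thu — none qualify.
Total: 20 + 0 = 20.

20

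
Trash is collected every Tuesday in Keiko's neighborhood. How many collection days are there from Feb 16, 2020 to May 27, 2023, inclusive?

171

Feb 16, 2020 is a Sunday.
The range spans 1197 days (inclusive of both endpoints).
1197 = 7 × 171, so the span is exactly 171 full weeks.
Each full week contributes one Tuesday: 171 so far.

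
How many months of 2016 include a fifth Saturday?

A month has five Saturdays exactly when Saturday falls within its first (length − 28) days.
Jan: 31 days, starts Fri → 5 of Fri, Sat, Sun ✓
Feb: 29 days, starts Mon → 5 of Mon
Mar: 31 days, starts Tue → 5 of Tue, Wed, Thu
Apr: 30 days, starts Fri → 5 of Fri, Sat ✓
May: 31 days, starts Sun → 5 of Sun, Mon, Tue
Jun: 30 days, starts Wed → 5 of Wed, Thu
Jul: 31 days, starts Fri → 5 of Fri, Sat, Sun ✓
Aug: 31 days, starts Mon → 5 of Mon, Tue, Wed
Sep: 30 days, starts Thu → 5 of Thu, Fri
Oct: 31 days, starts Sat → 5 of Sat, Sun, Mon ✓
Nov: 30 days, starts Tue → 5 of Tue, Wed
Dec: 31 days, starts Thu → 5 of Thu, Fri, Sat ✓
Months with five Saturdays: Jan, Apr, Jul, Oct, Dec.

5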